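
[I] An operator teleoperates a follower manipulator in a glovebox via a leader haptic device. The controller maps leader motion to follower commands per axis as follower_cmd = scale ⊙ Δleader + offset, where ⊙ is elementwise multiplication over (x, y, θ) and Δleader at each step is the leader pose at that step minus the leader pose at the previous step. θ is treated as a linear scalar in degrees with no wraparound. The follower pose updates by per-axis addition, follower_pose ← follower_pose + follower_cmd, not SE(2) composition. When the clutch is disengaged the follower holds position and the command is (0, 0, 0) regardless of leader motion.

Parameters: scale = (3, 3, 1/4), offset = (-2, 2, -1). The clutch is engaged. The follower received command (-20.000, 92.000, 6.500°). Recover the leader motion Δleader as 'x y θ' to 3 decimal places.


axis x: (-20.000 − -2) / (3) = -6.000
axis y: (92.000 − 2) / (3) = 30.000
axis θ: (6.500 − -1) / (1/4) = 30.000

-6.000 30.000 30.000


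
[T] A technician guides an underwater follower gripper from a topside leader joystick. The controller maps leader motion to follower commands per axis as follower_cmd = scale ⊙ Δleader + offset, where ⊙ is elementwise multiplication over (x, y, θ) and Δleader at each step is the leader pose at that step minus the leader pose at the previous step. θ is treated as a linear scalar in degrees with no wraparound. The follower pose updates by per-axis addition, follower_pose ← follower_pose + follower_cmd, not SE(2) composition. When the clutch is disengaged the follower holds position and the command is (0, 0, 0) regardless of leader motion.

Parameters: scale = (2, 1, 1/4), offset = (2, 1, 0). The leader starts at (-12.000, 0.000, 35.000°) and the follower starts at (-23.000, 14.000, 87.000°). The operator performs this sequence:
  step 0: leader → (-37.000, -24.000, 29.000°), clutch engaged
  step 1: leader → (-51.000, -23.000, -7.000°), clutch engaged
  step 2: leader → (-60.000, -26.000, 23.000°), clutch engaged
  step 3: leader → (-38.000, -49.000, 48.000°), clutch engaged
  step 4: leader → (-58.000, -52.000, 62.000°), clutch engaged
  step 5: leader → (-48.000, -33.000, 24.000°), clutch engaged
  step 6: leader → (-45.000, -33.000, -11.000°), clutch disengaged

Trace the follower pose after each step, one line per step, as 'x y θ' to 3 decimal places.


step 0: Δleader=(-25.000, -24.000, -6.000°), engaged; cmd=(-48.000, -23.000, -1.500°) → follower=(-71.000, -9.000, 85.500°)
step 1: Δleader=(-14.000, 1.000, -36.000°), engaged; cmd=(-26.000, 2.000, -9.000°) → follower=(-97.000, -7.000, 76.500°)
step 2: Δleader=(-9.000, -3.000, 30.000°), engaged; cmd=(-16.000, -2.000, 7.500°) → follower=(-113.000, -9.000, 84.000°)
step 3: Δleader=(22.000, -23.000, 25.000°), engaged; cmd=(46.000, -22.000, 6.250°) → follower=(-67.000, -31.000, 90.250°)
step 4: Δleader=(-20.000, -3.000, 14.000°), engaged; cmd=(-38.000, -2.000, 3.500°) → follower=(-105.000, -33.000, 93.750°)
step 5: Δleader=(10.000, 19.000, -38.000°), engaged; cmd=(22.000, 20.000, -9.500°) → follower=(-83.000, -13.000, 84.250°)
step 6: Δleader=(3.000, 0.000, -35.000°), disengaged; cmd=(0,0,0) → follower holds at (-83.000, -13.000, 84.250°)

-71.000 -9.000 85.500
-97.000 -7.000 76.500
-113.000 -9.000 84.000
-67.000 -31.000 90.250
-105.000 -33.000 93.750
-83.000 -13.000 84.250
-83.000 -13.000 84.250


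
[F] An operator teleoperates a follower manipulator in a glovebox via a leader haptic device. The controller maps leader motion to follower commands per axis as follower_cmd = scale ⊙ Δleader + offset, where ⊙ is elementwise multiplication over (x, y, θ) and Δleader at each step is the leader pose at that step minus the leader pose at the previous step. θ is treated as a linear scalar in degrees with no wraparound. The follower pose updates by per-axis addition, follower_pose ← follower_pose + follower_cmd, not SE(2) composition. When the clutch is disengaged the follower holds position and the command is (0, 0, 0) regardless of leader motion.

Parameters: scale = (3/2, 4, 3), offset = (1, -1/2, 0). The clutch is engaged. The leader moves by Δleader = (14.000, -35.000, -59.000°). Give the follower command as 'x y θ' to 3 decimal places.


axis x: 3/2·14.000 + 1 = 22.000
axis y: 4·-35.000 + -1/2 = -140.500
axis θ: 3·-59.000 + 0 = -177.000

22.000 -140.500 -177.000


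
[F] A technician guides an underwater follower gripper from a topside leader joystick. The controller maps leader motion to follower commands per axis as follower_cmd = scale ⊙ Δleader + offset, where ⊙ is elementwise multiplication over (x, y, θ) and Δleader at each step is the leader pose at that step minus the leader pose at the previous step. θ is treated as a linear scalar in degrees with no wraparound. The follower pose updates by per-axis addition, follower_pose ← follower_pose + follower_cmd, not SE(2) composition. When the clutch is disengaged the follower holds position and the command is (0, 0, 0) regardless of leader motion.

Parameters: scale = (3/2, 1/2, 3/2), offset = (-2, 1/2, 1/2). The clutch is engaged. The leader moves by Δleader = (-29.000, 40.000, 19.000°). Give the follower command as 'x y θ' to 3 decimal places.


axis x: 3/2·-29.000 + -2 = -45.500
axis y: 1/2·40.000 + 1/2 = 20.500
axis θ: 3/2·19.000 + 1/2 = 29.000

-45.500 20.500 29.000


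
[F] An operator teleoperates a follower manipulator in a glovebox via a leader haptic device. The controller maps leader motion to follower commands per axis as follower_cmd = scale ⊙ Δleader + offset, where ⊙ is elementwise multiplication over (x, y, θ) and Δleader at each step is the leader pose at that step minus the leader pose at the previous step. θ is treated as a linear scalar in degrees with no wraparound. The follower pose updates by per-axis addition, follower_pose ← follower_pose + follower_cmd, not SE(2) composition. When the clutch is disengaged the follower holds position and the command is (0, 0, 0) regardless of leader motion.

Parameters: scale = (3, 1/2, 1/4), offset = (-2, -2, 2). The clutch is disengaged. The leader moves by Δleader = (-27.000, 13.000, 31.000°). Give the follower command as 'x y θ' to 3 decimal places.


0.000 0.000 0.000

clutch disengaged → follower holds; cmd = (0, 0, 0)


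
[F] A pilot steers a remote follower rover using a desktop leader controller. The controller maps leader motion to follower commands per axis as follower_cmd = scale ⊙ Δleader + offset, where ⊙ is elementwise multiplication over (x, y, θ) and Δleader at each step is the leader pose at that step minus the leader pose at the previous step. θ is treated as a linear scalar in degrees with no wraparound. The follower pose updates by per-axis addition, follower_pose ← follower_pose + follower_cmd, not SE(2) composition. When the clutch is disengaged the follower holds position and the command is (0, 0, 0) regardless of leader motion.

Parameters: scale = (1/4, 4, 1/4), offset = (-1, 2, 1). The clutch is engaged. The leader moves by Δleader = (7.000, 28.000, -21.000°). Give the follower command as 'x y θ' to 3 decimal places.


axis x: 1/4·7.000 + -1 = 0.750
axis y: 4·28.000 + 2 = 114.000
axis θ: 1/4·-21.000 + 1 = -4.250

0.750 114.000 -4.250


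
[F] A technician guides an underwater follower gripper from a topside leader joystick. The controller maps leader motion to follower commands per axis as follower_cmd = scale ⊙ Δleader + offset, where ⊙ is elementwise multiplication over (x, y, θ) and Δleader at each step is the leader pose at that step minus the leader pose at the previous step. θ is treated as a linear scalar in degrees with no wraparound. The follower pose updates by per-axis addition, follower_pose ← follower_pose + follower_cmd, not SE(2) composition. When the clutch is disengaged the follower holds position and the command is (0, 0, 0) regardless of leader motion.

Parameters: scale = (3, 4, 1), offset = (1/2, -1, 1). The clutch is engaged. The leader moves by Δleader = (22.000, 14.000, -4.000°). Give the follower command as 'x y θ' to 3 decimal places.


66.500 55.000 -3.000

axis x: 3·22.000 + 1/2 = 66.500
axis y: 4·14.000 + -1 = 55.000
axis θ: 1·-4.000 + 1 = -3.000


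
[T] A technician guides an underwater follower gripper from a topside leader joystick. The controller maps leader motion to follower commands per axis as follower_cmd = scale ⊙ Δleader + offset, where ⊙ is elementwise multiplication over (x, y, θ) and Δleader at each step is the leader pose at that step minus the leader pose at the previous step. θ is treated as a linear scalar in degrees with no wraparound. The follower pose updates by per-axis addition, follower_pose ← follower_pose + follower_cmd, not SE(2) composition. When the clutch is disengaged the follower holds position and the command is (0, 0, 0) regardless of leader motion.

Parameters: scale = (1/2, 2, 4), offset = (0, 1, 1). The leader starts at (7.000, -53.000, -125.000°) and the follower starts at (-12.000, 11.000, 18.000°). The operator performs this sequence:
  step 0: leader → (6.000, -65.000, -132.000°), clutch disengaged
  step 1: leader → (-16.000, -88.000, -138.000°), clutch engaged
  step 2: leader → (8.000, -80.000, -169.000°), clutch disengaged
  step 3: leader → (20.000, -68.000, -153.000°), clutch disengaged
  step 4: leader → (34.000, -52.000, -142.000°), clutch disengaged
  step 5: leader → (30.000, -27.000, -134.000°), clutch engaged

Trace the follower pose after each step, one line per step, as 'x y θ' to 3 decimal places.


-12.000 11.000 18.000
-23.000 -34.000 -5.000
-23.000 -34.000 -5.000
-23.000 -34.000 -5.000
-23.000 -34.000 -5.000
-25.000 17.000 28.000

step 0: Δleader=(-1.000, -12.000, -7.000°), disengaged; cmd=(0,0,0) → follower holds at (-12.000, 11.000, 18.000°)
step 1: Δleader=(-22.000, -23.000, -6.000°), engaged; cmd=(-11.000, -45.000, -23.000°) → follower=(-23.000, -34.000, -5.000°)
step 2: Δleader=(24.000, 8.000, -31.000°), disengaged; cmd=(0,0,0) → follower holds at (-23.000, -34.000, -5.000°)
step 3: Δleader=(12.000, 12.000, 16.000°), disengaged; cmd=(0,0,0) → follower holds at (-23.000, -34.000, -5.000°)
step 4: Δleader=(14.000, 16.000, 11.000°), disengaged; cmd=(0,0,0) → follower holds at (-23.000, -34.000, -5.000°)
step 5: Δleader=(-4.000, 25.000, 8.000°), engaged; cmd=(-2.000, 51.000, 33.000°) → follower=(-25.000, 17.000, 28.000°)


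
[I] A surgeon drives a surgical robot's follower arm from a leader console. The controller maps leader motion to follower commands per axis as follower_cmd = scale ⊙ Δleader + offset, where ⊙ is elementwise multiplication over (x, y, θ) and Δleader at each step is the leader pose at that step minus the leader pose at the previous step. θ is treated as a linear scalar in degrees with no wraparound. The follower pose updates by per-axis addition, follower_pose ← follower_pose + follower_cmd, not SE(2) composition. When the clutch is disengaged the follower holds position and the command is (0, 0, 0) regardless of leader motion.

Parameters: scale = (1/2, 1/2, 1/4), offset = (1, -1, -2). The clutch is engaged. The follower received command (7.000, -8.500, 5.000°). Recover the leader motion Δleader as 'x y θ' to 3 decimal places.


axis x: (7.000 − 1) / (1/2) = 12.000
axis y: (-8.500 − -1) / (1/2) = -15.000
axis θ: (5.000 − -2) / (1/4) = 28.000

12.000 -15.000 28.000


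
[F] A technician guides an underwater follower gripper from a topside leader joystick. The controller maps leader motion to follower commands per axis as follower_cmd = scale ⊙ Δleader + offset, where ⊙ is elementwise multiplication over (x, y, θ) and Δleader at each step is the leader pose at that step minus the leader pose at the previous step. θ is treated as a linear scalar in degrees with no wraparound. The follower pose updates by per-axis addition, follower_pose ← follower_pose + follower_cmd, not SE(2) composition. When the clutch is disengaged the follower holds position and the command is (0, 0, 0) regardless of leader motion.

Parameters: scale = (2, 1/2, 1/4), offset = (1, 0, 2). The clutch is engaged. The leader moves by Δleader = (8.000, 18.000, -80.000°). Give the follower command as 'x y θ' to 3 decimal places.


17.000 9.000 -18.000

axis x: 2·8.000 + 1 = 17.000
axis y: 1/2·18.000 + 0 = 9.000
axis θ: 1/4·-80.000 + 2 = -18.000


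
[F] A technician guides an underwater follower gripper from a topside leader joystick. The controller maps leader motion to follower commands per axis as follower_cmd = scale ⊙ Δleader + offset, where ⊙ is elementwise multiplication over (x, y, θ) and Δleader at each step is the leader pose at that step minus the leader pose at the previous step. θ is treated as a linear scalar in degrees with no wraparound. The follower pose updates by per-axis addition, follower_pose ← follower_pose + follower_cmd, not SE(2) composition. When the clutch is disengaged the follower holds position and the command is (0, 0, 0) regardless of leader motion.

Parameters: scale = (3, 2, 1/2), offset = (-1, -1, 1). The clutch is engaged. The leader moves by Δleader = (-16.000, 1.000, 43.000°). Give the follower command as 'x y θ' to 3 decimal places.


axis x: 3·-16.000 + -1 = -49.000
axis y: 2·1.000 + -1 = 1.000
axis θ: 1/2·43.000 + 1 = 22.500

-49.000 1.000 22.500


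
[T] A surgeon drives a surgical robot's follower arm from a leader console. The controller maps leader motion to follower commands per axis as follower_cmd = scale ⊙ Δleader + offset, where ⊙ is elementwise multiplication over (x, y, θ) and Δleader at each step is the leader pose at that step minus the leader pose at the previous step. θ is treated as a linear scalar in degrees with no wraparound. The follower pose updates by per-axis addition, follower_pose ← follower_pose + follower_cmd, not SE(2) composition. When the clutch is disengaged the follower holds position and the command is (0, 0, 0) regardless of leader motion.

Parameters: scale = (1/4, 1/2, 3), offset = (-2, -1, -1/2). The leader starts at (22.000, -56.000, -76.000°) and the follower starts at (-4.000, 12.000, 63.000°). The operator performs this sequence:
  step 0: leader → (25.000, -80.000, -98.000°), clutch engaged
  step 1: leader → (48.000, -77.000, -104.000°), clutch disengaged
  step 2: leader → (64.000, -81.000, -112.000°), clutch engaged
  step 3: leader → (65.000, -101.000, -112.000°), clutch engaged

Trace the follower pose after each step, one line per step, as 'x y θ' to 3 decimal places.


-5.250 -1.000 -3.500
-5.250 -1.000 -3.500
-3.250 -4.000 -28.000
-5.000 -15.000 -28.500

step 0: Δleader=(3.000, -24.000, -22.000°), engaged; cmd=(-1.250, -13.000, -66.500°) → follower=(-5.250, -1.000, -3.500°)
step 1: Δleader=(23.000, 3.000, -6.000°), disengaged; cmd=(0,0,0) → follower holds at (-5.250, -1.000, -3.500°)
step 2: Δleader=(16.000, -4.000, -8.000°), engaged; cmd=(2.000, -3.000, -24.500°) → follower=(-3.250, -4.000, -28.000°)
step 3: Δleader=(1.000, -20.000, 0.000°), engaged; cmd=(-1.750, -11.000, -0.500°) → follower=(-5.000, -15.000, -28.500°)


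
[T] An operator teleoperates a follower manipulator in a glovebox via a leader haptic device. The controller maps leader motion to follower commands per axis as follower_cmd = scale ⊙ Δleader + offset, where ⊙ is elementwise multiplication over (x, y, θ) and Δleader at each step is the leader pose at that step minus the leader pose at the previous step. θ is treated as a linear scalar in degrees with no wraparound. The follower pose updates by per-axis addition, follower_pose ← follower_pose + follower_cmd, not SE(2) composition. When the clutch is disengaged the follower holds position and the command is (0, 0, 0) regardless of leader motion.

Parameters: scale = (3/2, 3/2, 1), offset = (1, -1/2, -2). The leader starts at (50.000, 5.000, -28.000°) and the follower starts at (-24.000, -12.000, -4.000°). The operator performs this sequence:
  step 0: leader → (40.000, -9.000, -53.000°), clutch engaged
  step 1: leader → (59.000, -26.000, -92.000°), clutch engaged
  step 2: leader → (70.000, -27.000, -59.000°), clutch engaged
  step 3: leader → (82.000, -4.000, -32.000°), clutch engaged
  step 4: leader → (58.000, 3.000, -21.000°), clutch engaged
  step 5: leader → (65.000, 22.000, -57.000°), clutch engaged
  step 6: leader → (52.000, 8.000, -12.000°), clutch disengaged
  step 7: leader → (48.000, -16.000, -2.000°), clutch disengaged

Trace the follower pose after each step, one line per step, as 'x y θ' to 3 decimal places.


-38.000 -33.500 -31.000
-8.500 -59.500 -72.000
9.000 -61.500 -41.000
28.000 -27.500 -16.000
-7.000 -17.500 -7.000
4.500 10.500 -45.000
4.500 10.500 -45.000
4.500 10.500 -45.000

step 0: Δleader=(-10.000, -14.000, -25.000°), engaged; cmd=(-14.000, -21.500, -27.000°) → follower=(-38.000, -33.500, -31.000°)
step 1: Δleader=(19.000, -17.000, -39.000°), engaged; cmd=(29.500, -26.000, -41.000°) → follower=(-8.500, -59.500, -72.000°)
step 2: Δleader=(11.000, -1.000, 33.000°), engaged; cmd=(17.500, -2.000, 31.000°) → follower=(9.000, -61.500, -41.000°)
step 3: Δleader=(12.000, 23.000, 27.000°), engaged; cmd=(19.000, 34.000, 25.000°) → follower=(28.000, -27.500, -16.000°)
step 4: Δleader=(-24.000, 7.000, 11.000°), engaged; cmd=(-35.000, 10.000, 9.000°) → follower=(-7.000, -17.500, -7.000°)
step 5: Δleader=(7.000, 19.000, -36.000°), engaged; cmd=(11.500, 28.000, -38.000°) → follower=(4.500, 10.500, -45.000°)
step 6: Δleader=(-13.000, -14.000, 45.000°), disengaged; cmd=(0,0,0) → follower holds at (4.500, 10.500, -45.000°)
step 7: Δleader=(-4.000, -24.000, 10.000°), disengaged; cmd=(0,0,0) → follower holds at (4.500, 10.500, -45.000°)


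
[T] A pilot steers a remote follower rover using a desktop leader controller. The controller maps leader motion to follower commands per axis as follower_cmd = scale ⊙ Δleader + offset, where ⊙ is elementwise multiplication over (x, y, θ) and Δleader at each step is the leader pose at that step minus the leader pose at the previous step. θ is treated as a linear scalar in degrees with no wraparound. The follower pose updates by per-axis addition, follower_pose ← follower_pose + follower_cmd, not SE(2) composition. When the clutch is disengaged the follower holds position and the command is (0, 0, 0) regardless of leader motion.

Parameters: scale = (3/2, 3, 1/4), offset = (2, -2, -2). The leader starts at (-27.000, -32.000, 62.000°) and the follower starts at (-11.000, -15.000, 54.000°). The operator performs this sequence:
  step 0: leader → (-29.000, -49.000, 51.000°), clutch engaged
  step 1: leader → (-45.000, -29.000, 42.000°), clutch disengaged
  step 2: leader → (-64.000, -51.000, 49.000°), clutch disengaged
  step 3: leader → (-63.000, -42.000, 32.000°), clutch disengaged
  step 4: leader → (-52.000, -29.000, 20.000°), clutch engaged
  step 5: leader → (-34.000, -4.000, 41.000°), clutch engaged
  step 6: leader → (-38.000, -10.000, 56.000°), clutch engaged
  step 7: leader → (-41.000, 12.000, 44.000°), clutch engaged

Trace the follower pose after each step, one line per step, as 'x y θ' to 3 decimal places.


-12.000 -68.000 49.250
-12.000 -68.000 49.250
-12.000 -68.000 49.250
-12.000 -68.000 49.250
6.500 -31.000 44.250
35.500 42.000 47.500
31.500 22.000 49.250
29.000 86.000 44.250

step 0: Δleader=(-2.000, -17.000, -11.000°), engaged; cmd=(-1.000, -53.000, -4.750°) → follower=(-12.000, -68.000, 49.250°)
step 1: Δleader=(-16.000, 20.000, -9.000°), disengaged; cmd=(0,0,0) → follower holds at (-12.000, -68.000, 49.250°)
step 2: Δleader=(-19.000, -22.000, 7.000°), disengaged; cmd=(0,0,0) → follower holds at (-12.000, -68.000, 49.250°)
step 3: Δleader=(1.000, 9.000, -17.000°), disengaged; cmd=(0,0,0) → follower holds at (-12.000, -68.000, 49.250°)
step 4: Δleader=(11.000, 13.000, -12.000°), engaged; cmd=(18.500, 37.000, -5.000°) → follower=(6.500, -31.000, 44.250°)
step 5: Δleader=(18.000, 25.000, 21.000°), engaged; cmd=(29.000, 73.000, 3.250°) → follower=(35.500, 42.000, 47.500°)
step 6: Δleader=(-4.000, -6.000, 15.000°), engaged; cmd=(-4.000, -20.000, 1.750°) → follower=(31.500, 22.000, 49.250°)
step 7: Δleader=(-3.000, 22.000, -12.000°), engaged; cmd=(-2.500, 64.000, -5.000°) → follower=(29.000, 86.000, 44.250°)


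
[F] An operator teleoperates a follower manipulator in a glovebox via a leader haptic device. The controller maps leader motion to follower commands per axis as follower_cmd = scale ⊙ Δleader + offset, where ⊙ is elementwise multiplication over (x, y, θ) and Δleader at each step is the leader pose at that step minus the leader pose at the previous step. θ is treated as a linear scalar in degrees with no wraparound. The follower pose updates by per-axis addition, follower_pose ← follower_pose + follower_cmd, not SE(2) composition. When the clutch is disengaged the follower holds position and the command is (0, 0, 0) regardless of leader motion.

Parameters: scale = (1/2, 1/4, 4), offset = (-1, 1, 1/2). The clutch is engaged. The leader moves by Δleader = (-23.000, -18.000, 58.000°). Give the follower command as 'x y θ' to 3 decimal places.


axis x: 1/2·-23.000 + -1 = -12.500
axis y: 1/4·-18.000 + 1 = -3.500
axis θ: 4·58.000 + 1/2 = 232.500

-12.500 -3.500 232.500


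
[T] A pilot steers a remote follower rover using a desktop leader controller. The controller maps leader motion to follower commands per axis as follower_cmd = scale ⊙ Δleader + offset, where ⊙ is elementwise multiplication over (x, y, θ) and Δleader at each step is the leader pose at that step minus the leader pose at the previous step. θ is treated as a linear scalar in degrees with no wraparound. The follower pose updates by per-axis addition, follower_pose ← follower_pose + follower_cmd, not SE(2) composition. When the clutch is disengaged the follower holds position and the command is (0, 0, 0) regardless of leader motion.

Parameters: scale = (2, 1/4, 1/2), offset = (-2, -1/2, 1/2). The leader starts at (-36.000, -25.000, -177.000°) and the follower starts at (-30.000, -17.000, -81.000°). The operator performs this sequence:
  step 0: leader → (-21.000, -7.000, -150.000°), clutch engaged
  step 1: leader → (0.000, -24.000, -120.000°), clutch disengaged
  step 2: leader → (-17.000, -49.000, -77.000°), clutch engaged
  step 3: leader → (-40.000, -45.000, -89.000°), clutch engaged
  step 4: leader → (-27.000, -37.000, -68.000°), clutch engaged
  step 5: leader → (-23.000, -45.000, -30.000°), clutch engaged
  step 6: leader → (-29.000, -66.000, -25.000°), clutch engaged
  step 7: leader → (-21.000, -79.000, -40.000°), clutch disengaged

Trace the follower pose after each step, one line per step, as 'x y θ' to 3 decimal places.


-2.000 -13.000 -67.000
-2.000 -13.000 -67.000
-38.000 -19.750 -45.000
-86.000 -19.250 -50.500
-62.000 -17.750 -39.500
-56.000 -20.250 -20.000
-70.000 -26.000 -17.000
-70.000 -26.000 -17.000

step 0: Δleader=(15.000, 18.000, 27.000°), engaged; cmd=(28.000, 4.000, 14.000°) → follower=(-2.000, -13.000, -67.000°)
step 1: Δleader=(21.000, -17.000, 30.000°), disengaged; cmd=(0,0,0) → follower holds at (-2.000, -13.000, -67.000°)
step 2: Δleader=(-17.000, -25.000, 43.000°), engaged; cmd=(-36.000, -6.750, 22.000°) → follower=(-38.000, -19.750, -45.000°)
step 3: Δleader=(-23.000, 4.000, -12.000°), engaged; cmd=(-48.000, 0.500, -5.500°) → follower=(-86.000, -19.250, -50.500°)
step 4: Δleader=(13.000, 8.000, 21.000°), engaged; cmd=(24.000, 1.500, 11.000°) → follower=(-62.000, -17.750, -39.500°)
step 5: Δleader=(4.000, -8.000, 38.000°), engaged; cmd=(6.000, -2.500, 19.500°) → follower=(-56.000, -20.250, -20.000°)
step 6: Δleader=(-6.000, -21.000, 5.000°), engaged; cmd=(-14.000, -5.750, 3.000°) → follower=(-70.000, -26.000, -17.000°)
step 7: Δleader=(8.000, -13.000, -15.000°), disengaged; cmd=(0,0,0) → follower holds at (-70.000, -26.000, -17.000°)


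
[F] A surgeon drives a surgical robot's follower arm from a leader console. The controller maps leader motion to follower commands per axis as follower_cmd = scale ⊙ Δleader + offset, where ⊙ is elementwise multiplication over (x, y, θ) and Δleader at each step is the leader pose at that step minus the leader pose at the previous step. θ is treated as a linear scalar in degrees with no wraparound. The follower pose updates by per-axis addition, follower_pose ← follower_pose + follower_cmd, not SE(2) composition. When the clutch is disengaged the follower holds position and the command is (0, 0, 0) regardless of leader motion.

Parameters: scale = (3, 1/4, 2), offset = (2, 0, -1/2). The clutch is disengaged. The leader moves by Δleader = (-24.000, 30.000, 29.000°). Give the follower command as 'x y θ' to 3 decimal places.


clutch disengaged → follower holds; cmd = (0, 0, 0)

0.000 0.000 0.000


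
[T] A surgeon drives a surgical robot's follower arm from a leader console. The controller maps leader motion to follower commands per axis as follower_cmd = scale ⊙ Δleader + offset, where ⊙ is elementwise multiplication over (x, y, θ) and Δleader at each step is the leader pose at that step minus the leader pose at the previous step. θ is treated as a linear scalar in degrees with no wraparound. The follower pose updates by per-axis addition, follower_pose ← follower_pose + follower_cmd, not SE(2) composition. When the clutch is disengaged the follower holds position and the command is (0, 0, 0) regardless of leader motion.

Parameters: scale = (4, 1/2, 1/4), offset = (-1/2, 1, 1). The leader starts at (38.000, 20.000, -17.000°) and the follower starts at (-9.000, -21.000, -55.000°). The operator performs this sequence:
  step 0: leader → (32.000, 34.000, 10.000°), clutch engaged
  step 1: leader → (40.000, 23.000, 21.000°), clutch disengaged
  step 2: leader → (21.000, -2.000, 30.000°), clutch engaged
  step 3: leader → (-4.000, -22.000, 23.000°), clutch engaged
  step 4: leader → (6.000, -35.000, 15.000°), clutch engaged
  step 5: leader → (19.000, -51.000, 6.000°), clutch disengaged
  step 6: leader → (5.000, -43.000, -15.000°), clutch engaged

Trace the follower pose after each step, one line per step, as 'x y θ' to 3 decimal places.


-33.500 -13.000 -47.250
-33.500 -13.000 -47.250
-110.000 -24.500 -44.000
-210.500 -33.500 -44.750
-171.000 -39.000 -45.750
-171.000 -39.000 -45.750
-227.500 -34.000 -50.000

step 0: Δleader=(-6.000, 14.000, 27.000°), engaged; cmd=(-24.500, 8.000, 7.750°) → follower=(-33.500, -13.000, -47.250°)
step 1: Δleader=(8.000, -11.000, 11.000°), disengaged; cmd=(0,0,0) → follower holds at (-33.500, -13.000, -47.250°)
step 2: Δleader=(-19.000, -25.000, 9.000°), engaged; cmd=(-76.500, -11.500, 3.250°) → follower=(-110.000, -24.500, -44.000°)
step 3: Δleader=(-25.000, -20.000, -7.000°), engaged; cmd=(-100.500, -9.000, -0.750°) → follower=(-210.500, -33.500, -44.750°)
step 4: Δleader=(10.000, -13.000, -8.000°), engaged; cmd=(39.500, -5.500, -1.000°) → follower=(-171.000, -39.000, -45.750°)
step 5: Δleader=(13.000, -16.000, -9.000°), disengaged; cmd=(0,0,0) → follower holds at (-171.000, -39.000, -45.750°)
step 6: Δleader=(-14.000, 8.000, -21.000°), engaged; cmd=(-56.500, 5.000, -4.250°) → follower=(-227.500, -34.000, -50.000°)


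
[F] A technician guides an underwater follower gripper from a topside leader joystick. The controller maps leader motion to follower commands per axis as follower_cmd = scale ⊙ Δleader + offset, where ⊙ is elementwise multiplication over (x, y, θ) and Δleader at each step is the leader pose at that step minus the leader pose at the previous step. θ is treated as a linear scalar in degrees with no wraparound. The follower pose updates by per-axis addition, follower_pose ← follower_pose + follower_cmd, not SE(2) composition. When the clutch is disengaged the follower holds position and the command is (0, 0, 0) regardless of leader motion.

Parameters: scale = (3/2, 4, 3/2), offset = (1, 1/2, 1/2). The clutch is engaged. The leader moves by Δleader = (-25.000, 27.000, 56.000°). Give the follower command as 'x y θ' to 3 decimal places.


axis x: 3/2·-25.000 + 1 = -36.500
axis y: 4·27.000 + 1/2 = 108.500
axis θ: 3/2·56.000 + 1/2 = 84.500

-36.500 108.500 84.500


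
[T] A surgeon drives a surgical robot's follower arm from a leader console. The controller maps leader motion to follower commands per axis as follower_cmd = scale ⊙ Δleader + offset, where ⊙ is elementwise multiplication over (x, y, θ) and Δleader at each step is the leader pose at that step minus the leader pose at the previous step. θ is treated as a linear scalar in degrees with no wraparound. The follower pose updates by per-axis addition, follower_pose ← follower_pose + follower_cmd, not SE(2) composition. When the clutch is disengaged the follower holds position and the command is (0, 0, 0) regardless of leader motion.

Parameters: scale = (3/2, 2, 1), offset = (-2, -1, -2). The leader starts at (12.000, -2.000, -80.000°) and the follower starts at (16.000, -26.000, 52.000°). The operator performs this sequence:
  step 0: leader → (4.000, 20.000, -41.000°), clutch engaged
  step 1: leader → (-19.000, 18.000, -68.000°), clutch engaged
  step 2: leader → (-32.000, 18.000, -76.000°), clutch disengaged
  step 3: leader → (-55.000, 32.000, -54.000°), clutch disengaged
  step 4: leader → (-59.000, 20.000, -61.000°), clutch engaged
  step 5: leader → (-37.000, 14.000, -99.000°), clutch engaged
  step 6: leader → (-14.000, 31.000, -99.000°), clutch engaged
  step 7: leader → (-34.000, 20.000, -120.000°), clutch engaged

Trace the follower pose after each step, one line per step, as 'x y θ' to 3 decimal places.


step 0: Δleader=(-8.000, 22.000, 39.000°), engaged; cmd=(-14.000, 43.000, 37.000°) → follower=(2.000, 17.000, 89.000°)
step 1: Δleader=(-23.000, -2.000, -27.000°), engaged; cmd=(-36.500, -5.000, -29.000°) → follower=(-34.500, 12.000, 60.000°)
step 2: Δleader=(-13.000, 0.000, -8.000°), disengaged; cmd=(0,0,0) → follower holds at (-34.500, 12.000, 60.000°)
step 3: Δleader=(-23.000, 14.000, 22.000°), disengaged; cmd=(0,0,0) → follower holds at (-34.500, 12.000, 60.000°)
step 4: Δleader=(-4.000, -12.000, -7.000°), engaged; cmd=(-8.000, -25.000, -9.000°) → follower=(-42.500, -13.000, 51.000°)
step 5: Δleader=(22.000, -6.000, -38.000°), engaged; cmd=(31.000, -13.000, -40.000°) → follower=(-11.500, -26.000, 11.000°)
step 6: Δleader=(23.000, 17.000, 0.000°), engaged; cmd=(32.500, 33.000, -2.000°) → follower=(21.000, 7.000, 9.000°)
step 7: Δleader=(-20.000, -11.000, -21.000°), engaged; cmd=(-32.000, -23.000, -23.000°) → follower=(-11.000, -16.000, -14.000°)

2.000 17.000 89.000
-34.500 12.000 60.000
-34.500 12.000 60.000
-34.500 12.000 60.000
-42.500 -13.000 51.000
-11.500 -26.000 11.000
21.000 7.000 9.000
-11.000 -16.000 -14.000


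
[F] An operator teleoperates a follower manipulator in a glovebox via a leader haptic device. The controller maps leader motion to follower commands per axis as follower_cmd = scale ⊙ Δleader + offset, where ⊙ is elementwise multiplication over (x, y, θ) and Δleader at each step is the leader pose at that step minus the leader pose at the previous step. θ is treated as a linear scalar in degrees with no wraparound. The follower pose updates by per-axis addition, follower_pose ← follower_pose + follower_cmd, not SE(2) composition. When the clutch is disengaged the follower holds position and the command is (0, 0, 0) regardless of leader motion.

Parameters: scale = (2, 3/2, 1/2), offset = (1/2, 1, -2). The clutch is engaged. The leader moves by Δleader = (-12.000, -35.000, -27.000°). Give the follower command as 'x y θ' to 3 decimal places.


axis x: 2·-12.000 + 1/2 = -23.500
axis y: 3/2·-35.000 + 1 = -51.500
axis θ: 1/2·-27.000 + -2 = -15.500

-23.500 -51.500 -15.500


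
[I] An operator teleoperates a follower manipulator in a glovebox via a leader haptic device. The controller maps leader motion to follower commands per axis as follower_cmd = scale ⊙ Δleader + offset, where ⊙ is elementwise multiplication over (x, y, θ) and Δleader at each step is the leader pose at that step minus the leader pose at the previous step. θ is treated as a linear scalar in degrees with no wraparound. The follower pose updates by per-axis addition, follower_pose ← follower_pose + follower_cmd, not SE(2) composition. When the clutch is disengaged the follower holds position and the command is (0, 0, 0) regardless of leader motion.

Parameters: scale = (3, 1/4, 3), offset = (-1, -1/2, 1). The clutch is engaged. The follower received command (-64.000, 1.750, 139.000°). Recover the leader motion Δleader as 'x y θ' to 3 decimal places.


axis x: (-64.000 − -1) / (3) = -21.000
axis y: (1.750 − -1/2) / (1/4) = 9.000
axis θ: (139.000 − 1) / (3) = 46.000

-21.000 9.000 46.000


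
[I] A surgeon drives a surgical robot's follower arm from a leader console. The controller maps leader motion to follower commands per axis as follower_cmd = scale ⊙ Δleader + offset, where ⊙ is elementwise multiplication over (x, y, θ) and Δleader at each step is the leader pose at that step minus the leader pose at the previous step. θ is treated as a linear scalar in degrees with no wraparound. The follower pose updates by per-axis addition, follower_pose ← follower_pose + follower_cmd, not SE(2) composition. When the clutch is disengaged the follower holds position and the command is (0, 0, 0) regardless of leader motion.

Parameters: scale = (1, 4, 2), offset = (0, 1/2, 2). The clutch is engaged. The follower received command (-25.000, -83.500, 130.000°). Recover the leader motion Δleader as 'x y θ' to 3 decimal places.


-25.000 -21.000 64.000

axis x: (-25.000 − 0) / (1) = -25.000
axis y: (-83.500 − 1/2) / (4) = -21.000
axis θ: (130.000 − 2) / (2) = 64.000


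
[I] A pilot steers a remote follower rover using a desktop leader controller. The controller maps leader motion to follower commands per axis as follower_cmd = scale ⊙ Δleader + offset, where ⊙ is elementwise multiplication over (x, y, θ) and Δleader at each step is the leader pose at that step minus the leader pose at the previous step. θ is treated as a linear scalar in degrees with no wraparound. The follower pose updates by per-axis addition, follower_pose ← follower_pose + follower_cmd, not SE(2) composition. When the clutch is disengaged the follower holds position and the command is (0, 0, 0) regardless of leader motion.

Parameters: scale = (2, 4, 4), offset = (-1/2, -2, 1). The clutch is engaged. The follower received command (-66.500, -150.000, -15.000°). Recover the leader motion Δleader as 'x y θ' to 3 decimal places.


-33.000 -37.000 -4.000

axis x: (-66.500 − -1/2) / (2) = -33.000
axis y: (-150.000 − -2) / (4) = -37.000
axis θ: (-15.000 − 1) / (4) = -4.000


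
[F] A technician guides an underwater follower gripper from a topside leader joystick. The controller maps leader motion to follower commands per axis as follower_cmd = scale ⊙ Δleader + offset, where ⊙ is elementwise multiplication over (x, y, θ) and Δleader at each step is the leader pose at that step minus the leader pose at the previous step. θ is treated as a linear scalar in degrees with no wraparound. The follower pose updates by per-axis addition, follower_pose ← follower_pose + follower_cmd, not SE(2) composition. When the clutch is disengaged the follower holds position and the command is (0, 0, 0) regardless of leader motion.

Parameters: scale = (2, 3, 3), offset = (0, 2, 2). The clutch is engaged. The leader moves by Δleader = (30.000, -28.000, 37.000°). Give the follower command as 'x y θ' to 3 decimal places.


60.000 -82.000 113.000

axis x: 2·30.000 + 0 = 60.000
axis y: 3·-28.000 + 2 = -82.000
axis θ: 3·37.000 + 2 = 113.000


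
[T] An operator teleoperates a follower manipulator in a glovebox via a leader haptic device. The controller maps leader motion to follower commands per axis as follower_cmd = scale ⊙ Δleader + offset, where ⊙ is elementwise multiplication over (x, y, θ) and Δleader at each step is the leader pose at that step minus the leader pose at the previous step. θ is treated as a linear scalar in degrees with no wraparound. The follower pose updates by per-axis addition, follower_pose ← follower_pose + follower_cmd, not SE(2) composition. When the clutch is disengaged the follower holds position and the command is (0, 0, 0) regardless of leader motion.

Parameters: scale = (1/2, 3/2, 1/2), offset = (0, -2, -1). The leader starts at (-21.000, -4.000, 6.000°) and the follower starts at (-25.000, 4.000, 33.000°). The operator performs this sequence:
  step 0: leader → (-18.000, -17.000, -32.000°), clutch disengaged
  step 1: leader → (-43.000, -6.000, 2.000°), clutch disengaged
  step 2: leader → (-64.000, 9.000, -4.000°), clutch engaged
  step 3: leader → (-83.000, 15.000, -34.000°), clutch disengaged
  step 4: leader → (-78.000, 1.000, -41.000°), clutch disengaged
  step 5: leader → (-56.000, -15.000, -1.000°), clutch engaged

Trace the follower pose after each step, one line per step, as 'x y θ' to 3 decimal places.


-25.000 4.000 33.000
-25.000 4.000 33.000
-35.500 24.500 29.000
-35.500 24.500 29.000
-35.500 24.500 29.000
-24.500 -1.500 48.000

step 0: Δleader=(3.000, -13.000, -38.000°), disengaged; cmd=(0,0,0) → follower holds at (-25.000, 4.000, 33.000°)
step 1: Δleader=(-25.000, 11.000, 34.000°), disengaged; cmd=(0,0,0) → follower holds at (-25.000, 4.000, 33.000°)
step 2: Δleader=(-21.000, 15.000, -6.000°), engaged; cmd=(-10.500, 20.500, -4.000°) → follower=(-35.500, 24.500, 29.000°)
step 3: Δleader=(-19.000, 6.000, -30.000°), disengaged; cmd=(0,0,0) → follower holds at (-35.500, 24.500, 29.000°)
step 4: Δleader=(5.000, -14.000, -7.000°), disengaged; cmd=(0,0,0) → follower holds at (-35.500, 24.500, 29.000°)
step 5: Δleader=(22.000, -16.000, 40.000°), engaged; cmd=(11.000, -26.000, 19.000°) → follower=(-24.500, -1.500, 48.000°)


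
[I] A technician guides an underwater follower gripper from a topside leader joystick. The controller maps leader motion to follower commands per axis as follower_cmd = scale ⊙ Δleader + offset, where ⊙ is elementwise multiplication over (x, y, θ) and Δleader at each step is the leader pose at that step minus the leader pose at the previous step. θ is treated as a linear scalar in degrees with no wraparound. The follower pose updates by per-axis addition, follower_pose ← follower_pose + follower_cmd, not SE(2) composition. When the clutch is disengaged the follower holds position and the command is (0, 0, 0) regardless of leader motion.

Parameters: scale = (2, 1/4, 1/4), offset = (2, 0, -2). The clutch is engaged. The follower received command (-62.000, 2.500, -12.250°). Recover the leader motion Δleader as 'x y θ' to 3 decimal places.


axis x: (-62.000 − 2) / (2) = -32.000
axis y: (2.500 − 0) / (1/4) = 10.000
axis θ: (-12.250 − -2) / (1/4) = -41.000

-32.000 10.000 -41.000


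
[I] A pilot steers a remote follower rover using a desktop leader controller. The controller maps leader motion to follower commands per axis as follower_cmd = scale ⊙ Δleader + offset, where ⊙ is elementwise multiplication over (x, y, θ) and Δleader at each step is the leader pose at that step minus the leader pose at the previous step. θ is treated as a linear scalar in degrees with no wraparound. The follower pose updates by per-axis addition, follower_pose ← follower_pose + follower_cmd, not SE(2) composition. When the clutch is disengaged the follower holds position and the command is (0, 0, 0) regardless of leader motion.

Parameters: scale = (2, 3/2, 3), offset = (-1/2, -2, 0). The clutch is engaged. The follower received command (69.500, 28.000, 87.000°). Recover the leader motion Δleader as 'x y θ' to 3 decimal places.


35.000 20.000 29.000

axis x: (69.500 − -1/2) / (2) = 35.000
axis y: (28.000 − -2) / (3/2) = 20.000
axis θ: (87.000 − 0) / (3) = 29.000
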